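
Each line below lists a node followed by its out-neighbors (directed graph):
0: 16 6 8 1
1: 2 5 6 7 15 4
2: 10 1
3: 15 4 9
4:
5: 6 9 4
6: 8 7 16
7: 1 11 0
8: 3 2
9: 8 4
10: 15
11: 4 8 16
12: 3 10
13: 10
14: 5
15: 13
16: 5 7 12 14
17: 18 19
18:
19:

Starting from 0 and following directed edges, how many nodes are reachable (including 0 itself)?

BFS from 0 visits: 0, 1, 6, 8, 16, 2, 4, 5, 7, 15, 3, 12, 14, 10, 9, 11, 13
Reachable nodes: 17 of 20 total.

17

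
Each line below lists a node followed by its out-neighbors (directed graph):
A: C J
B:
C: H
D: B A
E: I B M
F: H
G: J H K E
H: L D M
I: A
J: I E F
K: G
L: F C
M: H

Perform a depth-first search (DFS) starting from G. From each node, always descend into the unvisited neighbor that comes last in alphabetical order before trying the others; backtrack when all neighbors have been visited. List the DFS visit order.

Visit G
G → K
G → J
J → I
I → A
A → C
C → H
H → M
H → L
L → F
H → D
D → B
J → E

G -> K -> J -> I -> A -> C -> H -> M -> L -> F -> D -> B -> E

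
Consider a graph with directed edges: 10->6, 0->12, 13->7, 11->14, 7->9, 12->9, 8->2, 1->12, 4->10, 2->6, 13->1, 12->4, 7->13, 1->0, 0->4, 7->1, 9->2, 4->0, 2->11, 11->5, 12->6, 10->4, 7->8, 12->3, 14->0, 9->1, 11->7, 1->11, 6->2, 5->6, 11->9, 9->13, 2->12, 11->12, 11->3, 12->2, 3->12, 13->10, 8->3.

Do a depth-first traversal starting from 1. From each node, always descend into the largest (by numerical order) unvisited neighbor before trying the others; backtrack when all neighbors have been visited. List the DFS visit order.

1, 12, 9, 13, 10, 6, 2, 11, 14, 0, 4, 7, 8, 3, 5

Visit 1
1 → 12
12 → 9
9 → 13
13 → 10
10 → 6
6 → 2
2 → 11
11 → 14
14 → 0
0 → 4
11 → 7
7 → 8
8 → 3
11 → 5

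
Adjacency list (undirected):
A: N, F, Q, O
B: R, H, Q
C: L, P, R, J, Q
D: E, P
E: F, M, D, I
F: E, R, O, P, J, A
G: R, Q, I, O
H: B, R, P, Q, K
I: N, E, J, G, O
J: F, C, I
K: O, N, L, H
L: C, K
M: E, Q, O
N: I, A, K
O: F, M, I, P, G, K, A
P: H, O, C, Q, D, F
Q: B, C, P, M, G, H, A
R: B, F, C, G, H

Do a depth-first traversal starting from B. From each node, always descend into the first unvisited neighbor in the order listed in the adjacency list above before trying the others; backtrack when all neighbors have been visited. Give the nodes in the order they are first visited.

Visit B
B → R
R → F
F → E
E → M
M → Q
Q → C
C → L
L → K
K → O
O → I
I → N
N → A
I → J
I → G
O → P
P → H
P → D

B → R → F → E → M → Q → C → L → K → O → I → N → A → J → G → P → H → D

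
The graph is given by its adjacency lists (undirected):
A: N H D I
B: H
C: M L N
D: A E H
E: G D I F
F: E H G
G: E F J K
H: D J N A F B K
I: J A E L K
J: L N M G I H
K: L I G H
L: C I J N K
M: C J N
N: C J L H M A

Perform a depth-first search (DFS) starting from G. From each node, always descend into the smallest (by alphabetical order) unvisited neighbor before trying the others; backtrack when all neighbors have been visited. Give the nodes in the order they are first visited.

Visit G
G → E
E → D
D → A
A → H
H → B
H → F
H → J
J → I
I → K
K → L
L → C
C → M
M → N

G, E, D, A, H, B, F, J, I, K, L, C, M, N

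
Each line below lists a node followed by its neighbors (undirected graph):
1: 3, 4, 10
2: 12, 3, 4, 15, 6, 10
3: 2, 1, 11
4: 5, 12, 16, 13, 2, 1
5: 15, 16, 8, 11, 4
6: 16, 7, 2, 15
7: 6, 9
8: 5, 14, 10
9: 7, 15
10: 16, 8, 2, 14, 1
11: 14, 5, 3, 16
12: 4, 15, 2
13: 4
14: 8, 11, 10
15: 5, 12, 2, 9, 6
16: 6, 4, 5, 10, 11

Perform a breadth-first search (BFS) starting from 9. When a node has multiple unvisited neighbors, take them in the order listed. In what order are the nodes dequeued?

Visit 9; enqueue 7, 15 → queue [7, 15]
Visit 7; enqueue 6 → queue [15, 6]
Visit 15; enqueue 5, 12, 2 → queue [6, 5, 12, 2]
Visit 6; enqueue 16 → queue [5, 12, 2, 16]
Visit 5; enqueue 8, 11, 4 → queue [12, 2, 16, 8, 11, 4]
Visit 12 → queue [2, 16, 8, 11, 4]
Visit 2; enqueue 3, 10 → queue [16, 8, 11, 4, 3, 10]
Visit 16 → queue [8, 11, 4, 3, 10]
Visit 8; enqueue 14 → queue [11, 4, 3, 10, 14]
Visit 11 → queue [4, 3, 10, 14]
Visit 4; enqueue 13, 1 → queue [3, 10, 14, 13, 1]
Visit 3 → queue [10, 14, 13, 1]
Visit 10 → queue [14, 13, 1]
Visit 14 → queue [13, 1]
Visit 13 → queue [1]
Visit 1 → queue []

9, 7, 15, 6, 5, 12, 2, 16, 8, 11, 4, 3, 10, 14, 13, 1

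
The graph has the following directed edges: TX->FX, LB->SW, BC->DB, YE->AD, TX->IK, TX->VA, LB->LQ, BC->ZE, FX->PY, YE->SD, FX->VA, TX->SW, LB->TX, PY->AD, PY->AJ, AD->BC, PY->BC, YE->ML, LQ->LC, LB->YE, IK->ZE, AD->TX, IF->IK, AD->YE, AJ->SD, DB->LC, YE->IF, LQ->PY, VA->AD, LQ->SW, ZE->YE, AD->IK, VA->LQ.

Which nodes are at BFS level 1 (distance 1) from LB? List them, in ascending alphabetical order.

Level 0: LB
Level 1: LQ, SW, TX, YE
Level 2: AD, FX, IF, IK, LC, ML, PY, SD, VA
Level 3: AJ, BC, ZE
Level 4: DB

LQ, SW, TX, YE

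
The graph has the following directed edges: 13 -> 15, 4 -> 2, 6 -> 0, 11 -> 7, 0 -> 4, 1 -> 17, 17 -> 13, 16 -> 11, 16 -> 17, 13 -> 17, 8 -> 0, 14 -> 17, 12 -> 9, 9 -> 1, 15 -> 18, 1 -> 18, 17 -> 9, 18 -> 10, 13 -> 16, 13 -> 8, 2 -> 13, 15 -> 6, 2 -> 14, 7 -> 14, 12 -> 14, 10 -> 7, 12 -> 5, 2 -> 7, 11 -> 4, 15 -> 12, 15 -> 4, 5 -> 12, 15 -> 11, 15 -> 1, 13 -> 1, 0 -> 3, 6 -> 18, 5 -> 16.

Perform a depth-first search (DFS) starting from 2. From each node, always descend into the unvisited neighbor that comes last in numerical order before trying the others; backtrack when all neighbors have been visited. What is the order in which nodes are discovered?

2, 14, 17, 13, 16, 11, 7, 4, 15, 18, 10, 12, 9, 1, 5, 6, 0, 3, 8

Visit 2
2 → 14
14 → 17
17 → 13
13 → 16
16 → 11
11 → 7
11 → 4
13 → 15
15 → 18
18 → 10
15 → 12
12 → 9
9 → 1
12 → 5
15 → 6
6 → 0
0 → 3
13 → 8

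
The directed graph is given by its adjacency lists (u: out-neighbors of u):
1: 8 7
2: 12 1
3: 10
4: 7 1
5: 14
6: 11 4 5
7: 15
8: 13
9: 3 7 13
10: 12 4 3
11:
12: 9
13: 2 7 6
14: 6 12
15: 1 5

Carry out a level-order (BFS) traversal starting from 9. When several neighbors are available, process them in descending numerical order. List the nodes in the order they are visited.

9 13 7 3 6 2 15 10 11 5 4 12 1 14 8

Visit 9; enqueue 13, 7, 3 → queue [13, 7, 3]
Visit 13; enqueue 6, 2 → queue [7, 3, 6, 2]
Visit 7; enqueue 15 → queue [3, 6, 2, 15]
Visit 3; enqueue 10 → queue [6, 2, 15, 10]
Visit 6; enqueue 11, 5, 4 → queue [2, 15, 10, 11, 5, 4]
Visit 2; enqueue 12, 1 → queue [15, 10, 11, 5, 4, 12, 1]
Visit 15 → queue [10, 11, 5, 4, 12, 1]
Visit 10 → queue [11, 5, 4, 12, 1]
Visit 11 → queue [5, 4, 12, 1]
Visit 5; enqueue 14 → queue [4, 12, 1, 14]
Visit 4 → queue [12, 1, 14]
Visit 12 → queue [1, 14]
Visit 1; enqueue 8 → queue [14, 8]
Visit 14 → queue [8]
Visit 8 → queue []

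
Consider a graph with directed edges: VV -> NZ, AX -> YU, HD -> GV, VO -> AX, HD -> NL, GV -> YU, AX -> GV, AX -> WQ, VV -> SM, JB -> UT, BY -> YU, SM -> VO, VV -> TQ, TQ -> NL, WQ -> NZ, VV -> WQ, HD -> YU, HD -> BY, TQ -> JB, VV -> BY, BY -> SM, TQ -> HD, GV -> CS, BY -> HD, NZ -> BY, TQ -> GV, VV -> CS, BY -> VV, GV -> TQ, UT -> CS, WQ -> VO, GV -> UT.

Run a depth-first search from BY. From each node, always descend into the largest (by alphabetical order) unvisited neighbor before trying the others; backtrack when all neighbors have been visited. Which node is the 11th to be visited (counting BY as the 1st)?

Visit BY
BY → YU
BY → VV
VV → WQ
WQ → VO
VO → AX
AX → GV
GV → UT
UT → CS
GV → TQ
TQ → NL
TQ → JB
TQ → HD
WQ → NZ
VV → SM

Visit order: BY, YU, VV, WQ, VO, AX, GV, UT, CS, TQ, NL, JB, HD, NZ, SM

NL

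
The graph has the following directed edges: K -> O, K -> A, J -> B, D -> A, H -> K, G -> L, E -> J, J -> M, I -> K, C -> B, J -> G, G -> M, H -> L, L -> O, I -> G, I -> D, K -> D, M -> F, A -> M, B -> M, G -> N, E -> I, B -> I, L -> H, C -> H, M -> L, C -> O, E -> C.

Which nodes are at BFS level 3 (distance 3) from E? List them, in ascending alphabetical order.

Level 0: E
Level 1: C, I, J
Level 2: B, D, G, H, K, M, O
Level 3: A, F, L, N

A, F, L, N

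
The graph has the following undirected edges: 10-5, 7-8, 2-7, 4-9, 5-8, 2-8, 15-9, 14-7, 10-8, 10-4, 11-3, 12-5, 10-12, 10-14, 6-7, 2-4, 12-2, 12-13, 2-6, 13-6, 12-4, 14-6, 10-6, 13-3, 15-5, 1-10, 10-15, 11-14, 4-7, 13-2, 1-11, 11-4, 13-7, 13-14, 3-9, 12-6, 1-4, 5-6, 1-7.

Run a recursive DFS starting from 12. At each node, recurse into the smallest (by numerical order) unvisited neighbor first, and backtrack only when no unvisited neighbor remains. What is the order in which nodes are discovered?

12, 2, 4, 1, 7, 6, 5, 8, 10, 14, 11, 3, 9, 15, 13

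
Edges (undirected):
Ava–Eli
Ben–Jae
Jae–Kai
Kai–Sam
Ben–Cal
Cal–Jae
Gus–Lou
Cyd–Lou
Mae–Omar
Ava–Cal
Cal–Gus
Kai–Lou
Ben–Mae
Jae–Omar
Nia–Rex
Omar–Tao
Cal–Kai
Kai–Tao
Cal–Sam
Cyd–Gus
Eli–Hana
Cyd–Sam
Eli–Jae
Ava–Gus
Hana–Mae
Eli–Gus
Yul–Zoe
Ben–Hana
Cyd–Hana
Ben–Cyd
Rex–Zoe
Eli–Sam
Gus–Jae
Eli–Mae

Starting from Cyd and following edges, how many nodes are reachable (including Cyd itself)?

14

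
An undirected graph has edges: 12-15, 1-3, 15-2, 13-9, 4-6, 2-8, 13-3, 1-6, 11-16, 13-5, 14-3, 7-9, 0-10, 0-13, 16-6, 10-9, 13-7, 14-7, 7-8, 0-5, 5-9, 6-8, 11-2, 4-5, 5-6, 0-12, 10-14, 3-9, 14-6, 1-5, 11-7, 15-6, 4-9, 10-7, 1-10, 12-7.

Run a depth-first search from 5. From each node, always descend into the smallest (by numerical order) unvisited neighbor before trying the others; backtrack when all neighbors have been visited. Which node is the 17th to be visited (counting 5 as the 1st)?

Visit 5
5 → 0
0 → 10
10 → 1
1 → 3
3 → 9
9 → 4
4 → 6
6 → 8
8 → 2
2 → 11
11 → 7
7 → 12
12 → 15
7 → 13
7 → 14
11 → 16

Visit order: 5, 0, 10, 1, 3, 9, 4, 6, 8, 2, 11, 7, 12, 15, 13, 14, 16

16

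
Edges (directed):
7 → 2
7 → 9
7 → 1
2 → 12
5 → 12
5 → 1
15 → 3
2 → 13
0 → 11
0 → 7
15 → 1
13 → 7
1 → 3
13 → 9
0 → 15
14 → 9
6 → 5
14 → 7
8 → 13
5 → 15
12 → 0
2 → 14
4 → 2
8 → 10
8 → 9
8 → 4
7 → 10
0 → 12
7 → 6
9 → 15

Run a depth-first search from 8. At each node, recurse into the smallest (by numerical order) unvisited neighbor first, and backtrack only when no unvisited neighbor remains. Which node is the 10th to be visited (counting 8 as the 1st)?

Visit 8
8 → 4
4 → 2
2 → 12
12 → 0
0 → 7
7 → 1
1 → 3
7 → 6
6 → 5
5 → 15
7 → 9
7 → 10
0 → 11
2 → 13
2 → 14

Visit order: 8, 4, 2, 12, 0, 7, 1, 3, 6, 5, 15, 9, 10, 11, 13, 14

5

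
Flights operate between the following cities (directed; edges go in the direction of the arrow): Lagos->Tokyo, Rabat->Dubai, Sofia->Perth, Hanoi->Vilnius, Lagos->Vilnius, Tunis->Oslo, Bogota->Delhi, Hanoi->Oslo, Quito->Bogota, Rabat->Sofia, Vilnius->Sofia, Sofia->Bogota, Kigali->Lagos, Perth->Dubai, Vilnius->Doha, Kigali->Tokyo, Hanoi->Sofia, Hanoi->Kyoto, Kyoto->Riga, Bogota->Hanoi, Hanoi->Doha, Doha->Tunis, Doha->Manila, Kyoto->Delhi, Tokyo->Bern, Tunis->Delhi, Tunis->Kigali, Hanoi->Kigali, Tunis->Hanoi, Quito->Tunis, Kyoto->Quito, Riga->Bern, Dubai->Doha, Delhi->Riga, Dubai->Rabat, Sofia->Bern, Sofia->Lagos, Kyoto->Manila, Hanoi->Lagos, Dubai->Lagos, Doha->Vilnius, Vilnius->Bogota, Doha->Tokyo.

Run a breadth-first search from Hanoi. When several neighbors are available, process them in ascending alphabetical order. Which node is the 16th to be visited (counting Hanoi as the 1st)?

Bogota

Visit Hanoi; enqueue Doha, Kigali, Kyoto, Lagos, Oslo, Sofia, Vilnius → queue [Doha, Kigali, Kyoto, Lagos, Oslo, Sofia, Vilnius]
Visit Doha; enqueue Manila, Tokyo, Tunis → queue [Kigali, Kyoto, Lagos, Oslo, Sofia, Vilnius, Manila, Tokyo, Tunis]
Visit Kigali → queue [Kyoto, Lagos, Oslo, Sofia, Vilnius, Manila, Tokyo, Tunis]
Visit Kyoto; enqueue Delhi, Quito, Riga → queue [Lagos, Oslo, Sofia, Vilnius, Manila, Tokyo, Tunis, Delhi, Quito, Riga]
Visit Lagos → queue [Oslo, Sofia, Vilnius, Manila, Tokyo, Tunis, Delhi, Quito, Riga]
Visit Oslo → queue [Sofia, Vilnius, Manila, Tokyo, Tunis, Delhi, Quito, Riga]
Visit Sofia; enqueue Bern, Bogota, Perth → queue [Vilnius, Manila, Tokyo, Tunis, Delhi, Quito, Riga, Bern, Bogota, Perth]
Visit Vilnius → queue [Manila, Tokyo, Tunis, Delhi, Quito, Riga, Bern, Bogota, Perth]
Visit Manila → queue [Tokyo, Tunis, Delhi, Quito, Riga, Bern, Bogota, Perth]
Visit Tokyo → queue [Tunis, Delhi, Quito, Riga, Bern, Bogota, Perth]
Visit Tunis → queue [Delhi, Quito, Riga, Bern, Bogota, Perth]
Visit Delhi → queue [Quito, Riga, Bern, Bogota, Perth]
Visit Quito → queue [Riga, Bern, Bogota, Perth]
Visit Riga → queue [Bern, Bogota, Perth]
Visit Bern → queue [Bogota, Perth]
Visit Bogota → queue [Perth]
Visit Perth; enqueue Dubai → queue [Dubai]
Visit Dubai; enqueue Rabat → queue [Rabat]
Visit Rabat → queue []

Visit order: Hanoi, Doha, Kigali, Kyoto, Lagos, Oslo, Sofia, Vilnius, Manila, Tokyo, Tunis, Delhi, Quito, Riga, Bern, Bogota, Perth, Dubai, Rabat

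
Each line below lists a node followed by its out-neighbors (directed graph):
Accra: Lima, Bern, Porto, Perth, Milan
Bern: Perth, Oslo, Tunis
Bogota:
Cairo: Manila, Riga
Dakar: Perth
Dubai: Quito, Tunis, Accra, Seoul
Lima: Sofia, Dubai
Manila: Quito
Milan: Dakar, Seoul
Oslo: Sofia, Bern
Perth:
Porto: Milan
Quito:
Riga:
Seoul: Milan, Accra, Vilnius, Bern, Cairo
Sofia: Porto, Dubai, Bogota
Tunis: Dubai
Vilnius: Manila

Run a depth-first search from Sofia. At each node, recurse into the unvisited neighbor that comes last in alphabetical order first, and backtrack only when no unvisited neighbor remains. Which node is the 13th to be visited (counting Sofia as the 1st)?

Accra

Visit Sofia
Sofia → Porto
Porto → Milan
Milan → Seoul
Seoul → Vilnius
Vilnius → Manila
Manila → Quito
Seoul → Cairo
Cairo → Riga
Seoul → Bern
Bern → Tunis
Tunis → Dubai
Dubai → Accra
Accra → Perth
Accra → Lima
Bern → Oslo
Milan → Dakar
Sofia → Bogota

Visit order: Sofia, Porto, Milan, Seoul, Vilnius, Manila, Quito, Cairo, Riga, Bern, Tunis, Dubai, Accra, Perth, Lima, Oslo, Dakar, Bogota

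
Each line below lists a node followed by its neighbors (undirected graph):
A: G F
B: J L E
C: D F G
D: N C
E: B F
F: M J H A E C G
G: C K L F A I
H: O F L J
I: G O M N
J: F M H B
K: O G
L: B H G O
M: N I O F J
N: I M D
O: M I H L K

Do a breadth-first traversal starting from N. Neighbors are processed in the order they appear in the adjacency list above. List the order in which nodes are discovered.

Visit N; enqueue I, M, D → queue [I, M, D]
Visit I; enqueue G, O → queue [M, D, G, O]
Visit M; enqueue F, J → queue [D, G, O, F, J]
Visit D; enqueue C → queue [G, O, F, J, C]
Visit G; enqueue K, L, A → queue [O, F, J, C, K, L, A]
Visit O; enqueue H → queue [F, J, C, K, L, A, H]
Visit F; enqueue E → queue [J, C, K, L, A, H, E]
Visit J; enqueue B → queue [C, K, L, A, H, E, B]
Visit C → queue [K, L, A, H, E, B]
Visit K → queue [L, A, H, E, B]
Visit L → queue [A, H, E, B]
Visit A → queue [H, E, B]
Visit H → queue [E, B]
Visit E → queue [B]
Visit B → queue []

N, I, M, D, G, O, F, J, C, K, L, A, H, E, B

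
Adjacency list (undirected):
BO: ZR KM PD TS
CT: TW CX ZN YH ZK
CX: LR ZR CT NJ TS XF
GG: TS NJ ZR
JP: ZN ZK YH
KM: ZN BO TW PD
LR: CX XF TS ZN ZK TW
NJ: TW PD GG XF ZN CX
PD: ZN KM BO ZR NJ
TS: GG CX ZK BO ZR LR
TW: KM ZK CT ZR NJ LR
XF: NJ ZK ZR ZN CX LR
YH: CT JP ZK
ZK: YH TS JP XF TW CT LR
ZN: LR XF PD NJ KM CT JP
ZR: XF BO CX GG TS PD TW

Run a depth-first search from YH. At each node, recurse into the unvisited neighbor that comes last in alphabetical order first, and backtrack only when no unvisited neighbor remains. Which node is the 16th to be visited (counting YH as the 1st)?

Visit YH
YH → ZK
ZK → XF
XF → ZR
ZR → TW
TW → NJ
NJ → ZN
ZN → PD
PD → KM
KM → BO
BO → TS
TS → LR
LR → CX
CX → CT
TS → GG
ZN → JP

Visit order: YH, ZK, XF, ZR, TW, NJ, ZN, PD, KM, BO, TS, LR, CX, CT, GG, JP

JP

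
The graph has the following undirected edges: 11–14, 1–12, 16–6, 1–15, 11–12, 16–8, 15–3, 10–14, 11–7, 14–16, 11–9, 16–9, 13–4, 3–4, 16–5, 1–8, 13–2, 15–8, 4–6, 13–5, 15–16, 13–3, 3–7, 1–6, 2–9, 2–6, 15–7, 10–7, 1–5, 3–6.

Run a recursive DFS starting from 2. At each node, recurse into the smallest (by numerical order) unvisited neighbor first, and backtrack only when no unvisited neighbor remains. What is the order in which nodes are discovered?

2 6 1 5 13 3 4 7 10 14 11 9 16 8 15 12

Visit 2
2 → 6
6 → 1
1 → 5
5 → 13
13 → 3
3 → 4
3 → 7
7 → 10
10 → 14
14 → 11
11 → 9
9 → 16
16 → 8
8 → 15
11 → 12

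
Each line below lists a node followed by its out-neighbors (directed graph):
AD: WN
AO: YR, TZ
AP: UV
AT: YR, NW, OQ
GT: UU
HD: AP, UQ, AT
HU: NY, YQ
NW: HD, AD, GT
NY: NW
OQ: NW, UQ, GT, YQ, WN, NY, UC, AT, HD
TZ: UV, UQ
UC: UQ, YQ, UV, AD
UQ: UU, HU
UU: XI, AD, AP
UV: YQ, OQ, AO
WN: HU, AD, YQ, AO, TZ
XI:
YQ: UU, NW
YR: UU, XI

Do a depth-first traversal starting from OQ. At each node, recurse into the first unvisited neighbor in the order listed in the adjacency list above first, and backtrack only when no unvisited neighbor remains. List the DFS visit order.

OQ → NW → HD → AP → UV → YQ → UU → XI → AD → WN → HU → NY → AO → YR → TZ → UQ → AT → GT → UC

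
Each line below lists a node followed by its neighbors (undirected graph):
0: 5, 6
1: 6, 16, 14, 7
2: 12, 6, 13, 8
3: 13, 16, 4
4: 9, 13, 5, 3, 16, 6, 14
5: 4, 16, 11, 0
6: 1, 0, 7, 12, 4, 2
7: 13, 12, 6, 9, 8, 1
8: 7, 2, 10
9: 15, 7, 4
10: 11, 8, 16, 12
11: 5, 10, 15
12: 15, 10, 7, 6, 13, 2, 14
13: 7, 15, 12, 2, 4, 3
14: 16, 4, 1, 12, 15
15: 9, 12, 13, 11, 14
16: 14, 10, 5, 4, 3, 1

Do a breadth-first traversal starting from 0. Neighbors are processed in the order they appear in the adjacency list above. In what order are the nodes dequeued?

0 → 5 → 6 → 4 → 16 → 11 → 1 → 7 → 12 → 2 → 9 → 13 → 3 → 14 → 10 → 15 → 8

Visit 0; enqueue 5, 6 → queue [5, 6]
Visit 5; enqueue 4, 16, 11 → queue [6, 4, 16, 11]
Visit 6; enqueue 1, 7, 12, 2 → queue [4, 16, 11, 1, 7, 12, 2]
Visit 4; enqueue 9, 13, 3, 14 → queue [16, 11, 1, 7, 12, 2, 9, 13, 3, 14]
Visit 16; enqueue 10 → queue [11, 1, 7, 12, 2, 9, 13, 3, 14, 10]
Visit 11; enqueue 15 → queue [1, 7, 12, 2, 9, 13, 3, 14, 10, 15]
Visit 1 → queue [7, 12, 2, 9, 13, 3, 14, 10, 15]
Visit 7; enqueue 8 → queue [12, 2, 9, 13, 3, 14, 10, 15, 8]
Visit 12 → queue [2, 9, 13, 3, 14, 10, 15, 8]
Visit 2 → queue [9, 13, 3, 14, 10, 15, 8]
Visit 9 → queue [13, 3, 14, 10, 15, 8]
Visit 13 → queue [3, 14, 10, 15, 8]
Visit 3 → queue [14, 10, 15, 8]
Visit 14 → queue [10, 15, 8]
Visit 10 → queue [15, 8]
Visit 15 → queue [8]
Visit 8 → queue []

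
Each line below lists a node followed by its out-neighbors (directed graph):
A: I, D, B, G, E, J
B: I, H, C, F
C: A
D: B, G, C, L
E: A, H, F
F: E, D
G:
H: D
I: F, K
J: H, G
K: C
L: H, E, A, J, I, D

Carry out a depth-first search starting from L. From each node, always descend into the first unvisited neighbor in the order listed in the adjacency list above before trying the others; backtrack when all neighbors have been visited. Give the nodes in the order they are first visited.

L, H, D, B, I, F, E, A, G, J, K, C

Visit L
L → H
H → D
D → B
B → I
I → F
F → E
E → A
A → G
A → J
I → K
K → C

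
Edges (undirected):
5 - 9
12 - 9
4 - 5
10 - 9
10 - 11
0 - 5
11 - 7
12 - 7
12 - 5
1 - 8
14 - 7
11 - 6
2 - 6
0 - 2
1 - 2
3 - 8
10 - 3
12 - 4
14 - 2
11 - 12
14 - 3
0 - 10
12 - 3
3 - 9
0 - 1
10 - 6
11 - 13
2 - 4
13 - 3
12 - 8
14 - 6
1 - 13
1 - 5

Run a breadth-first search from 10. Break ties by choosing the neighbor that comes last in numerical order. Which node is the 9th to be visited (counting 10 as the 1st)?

7

Visit 10; enqueue 11, 9, 6, 3, 0 → queue [11, 9, 6, 3, 0]
Visit 11; enqueue 13, 12, 7 → queue [9, 6, 3, 0, 13, 12, 7]
Visit 9; enqueue 5 → queue [6, 3, 0, 13, 12, 7, 5]
Visit 6; enqueue 14, 2 → queue [3, 0, 13, 12, 7, 5, 14, 2]
Visit 3; enqueue 8 → queue [0, 13, 12, 7, 5, 14, 2, 8]
Visit 0; enqueue 1 → queue [13, 12, 7, 5, 14, 2, 8, 1]
Visit 13 → queue [12, 7, 5, 14, 2, 8, 1]
Visit 12; enqueue 4 → queue [7, 5, 14, 2, 8, 1, 4]
Visit 7 → queue [5, 14, 2, 8, 1, 4]
Visit 5 → queue [14, 2, 8, 1, 4]
Visit 14 → queue [2, 8, 1, 4]
Visit 2 → queue [8, 1, 4]
Visit 8 → queue [1, 4]
Visit 1 → queue [4]
Visit 4 → queue []

Visit order: 10, 11, 9, 6, 3, 0, 13, 12, 7, 5, 14, 2, 8, 1, 4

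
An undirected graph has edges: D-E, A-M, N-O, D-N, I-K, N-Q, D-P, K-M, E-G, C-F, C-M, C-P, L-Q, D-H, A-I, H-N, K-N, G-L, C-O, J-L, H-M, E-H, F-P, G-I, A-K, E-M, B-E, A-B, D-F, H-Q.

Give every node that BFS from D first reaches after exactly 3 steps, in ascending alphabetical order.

A, I, L

Level 0: D
Level 1: E, F, H, N, P
Level 2: B, C, G, K, M, O, Q
Level 3: A, I, L
Level 4: J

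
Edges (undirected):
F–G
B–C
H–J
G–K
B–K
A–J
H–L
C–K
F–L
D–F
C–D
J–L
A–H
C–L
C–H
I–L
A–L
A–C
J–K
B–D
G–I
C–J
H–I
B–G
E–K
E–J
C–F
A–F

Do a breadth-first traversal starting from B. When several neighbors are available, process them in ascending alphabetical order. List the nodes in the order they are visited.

B, C, D, G, K, A, F, H, J, L, I, E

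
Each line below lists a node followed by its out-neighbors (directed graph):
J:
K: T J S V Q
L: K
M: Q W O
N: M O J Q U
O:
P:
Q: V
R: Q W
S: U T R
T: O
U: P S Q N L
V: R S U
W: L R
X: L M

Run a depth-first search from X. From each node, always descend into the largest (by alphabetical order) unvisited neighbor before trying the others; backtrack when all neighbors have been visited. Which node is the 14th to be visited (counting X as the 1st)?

L

Visit X
X → M
M → W
W → R
R → Q
Q → V
V → U
U → S
S → T
T → O
U → P
U → N
N → J
U → L
L → K

Visit order: X, M, W, R, Q, V, U, S, T, O, P, N, J, L, K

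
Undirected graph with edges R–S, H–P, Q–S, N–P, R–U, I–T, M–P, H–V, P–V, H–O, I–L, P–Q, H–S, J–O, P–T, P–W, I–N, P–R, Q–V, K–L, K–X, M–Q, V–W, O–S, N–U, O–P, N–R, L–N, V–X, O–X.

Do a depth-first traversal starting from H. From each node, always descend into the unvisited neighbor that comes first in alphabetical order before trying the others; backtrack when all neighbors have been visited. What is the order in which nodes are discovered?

H O J P M Q S R N I L K X V W T U

Visit H
H → O
O → J
O → P
P → M
M → Q
Q → S
S → R
R → N
N → I
I → L
L → K
K → X
X → V
V → W
I → T
N → U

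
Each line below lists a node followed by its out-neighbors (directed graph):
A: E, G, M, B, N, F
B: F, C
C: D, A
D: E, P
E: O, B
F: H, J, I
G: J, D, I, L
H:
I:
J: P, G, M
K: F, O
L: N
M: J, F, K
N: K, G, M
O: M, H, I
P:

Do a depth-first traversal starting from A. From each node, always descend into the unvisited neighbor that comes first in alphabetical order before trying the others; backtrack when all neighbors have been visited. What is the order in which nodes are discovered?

Visit A
A → B
B → C
C → D
D → E
E → O
O → H
O → I
O → M
M → F
F → J
J → G
G → L
L → N
N → K
J → P

A -> B -> C -> D -> E -> O -> H -> I -> M -> F -> J -> G -> L -> N -> K -> P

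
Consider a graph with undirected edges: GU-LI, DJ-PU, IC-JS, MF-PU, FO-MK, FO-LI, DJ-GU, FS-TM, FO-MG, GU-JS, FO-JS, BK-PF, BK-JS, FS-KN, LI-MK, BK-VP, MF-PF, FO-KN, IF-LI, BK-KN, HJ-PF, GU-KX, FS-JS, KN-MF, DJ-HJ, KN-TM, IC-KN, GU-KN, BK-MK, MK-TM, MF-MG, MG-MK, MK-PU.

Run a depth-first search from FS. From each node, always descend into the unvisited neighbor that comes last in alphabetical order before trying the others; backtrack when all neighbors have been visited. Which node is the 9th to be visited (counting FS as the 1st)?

GU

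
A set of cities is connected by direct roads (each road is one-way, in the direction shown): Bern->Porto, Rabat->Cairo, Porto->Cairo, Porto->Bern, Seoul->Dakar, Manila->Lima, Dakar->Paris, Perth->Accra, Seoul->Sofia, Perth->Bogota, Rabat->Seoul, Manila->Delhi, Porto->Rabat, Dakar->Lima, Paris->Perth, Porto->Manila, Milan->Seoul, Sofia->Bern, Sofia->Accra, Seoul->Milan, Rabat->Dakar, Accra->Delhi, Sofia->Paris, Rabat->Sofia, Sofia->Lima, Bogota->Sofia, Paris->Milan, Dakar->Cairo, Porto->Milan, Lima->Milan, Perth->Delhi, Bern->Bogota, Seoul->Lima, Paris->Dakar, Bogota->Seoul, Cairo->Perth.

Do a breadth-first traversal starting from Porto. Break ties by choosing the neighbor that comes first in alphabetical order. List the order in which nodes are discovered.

Visit Porto; enqueue Bern, Cairo, Manila, Milan, Rabat → queue [Bern, Cairo, Manila, Milan, Rabat]
Visit Bern; enqueue Bogota → queue [Cairo, Manila, Milan, Rabat, Bogota]
Visit Cairo; enqueue Perth → queue [Manila, Milan, Rabat, Bogota, Perth]
Visit Manila; enqueue Delhi, Lima → queue [Milan, Rabat, Bogota, Perth, Delhi, Lima]
Visit Milan; enqueue Seoul → queue [Rabat, Bogota, Perth, Delhi, Lima, Seoul]
Visit Rabat; enqueue Dakar, Sofia → queue [Bogota, Perth, Delhi, Lima, Seoul, Dakar, Sofia]
Visit Bogota → queue [Perth, Delhi, Lima, Seoul, Dakar, Sofia]
Visit Perth; enqueue Accra → queue [Delhi, Lima, Seoul, Dakar, Sofia, Accra]
Visit Delhi → queue [Lima, Seoul, Dakar, Sofia, Accra]
Visit Lima → queue [Seoul, Dakar, Sofia, Accra]
Visit Seoul → queue [Dakar, Sofia, Accra]
Visit Dakar; enqueue Paris → queue [Sofia, Accra, Paris]
Visit Sofia → queue [Accra, Paris]
Visit Accra → queue [Paris]
Visit Paris → queue []

Porto -> Bern -> Cairo -> Manila -> Milan -> Rabat -> Bogota -> Perth -> Delhi -> Lima -> Seoul -> Dakar -> Sofia -> Accra -> Paris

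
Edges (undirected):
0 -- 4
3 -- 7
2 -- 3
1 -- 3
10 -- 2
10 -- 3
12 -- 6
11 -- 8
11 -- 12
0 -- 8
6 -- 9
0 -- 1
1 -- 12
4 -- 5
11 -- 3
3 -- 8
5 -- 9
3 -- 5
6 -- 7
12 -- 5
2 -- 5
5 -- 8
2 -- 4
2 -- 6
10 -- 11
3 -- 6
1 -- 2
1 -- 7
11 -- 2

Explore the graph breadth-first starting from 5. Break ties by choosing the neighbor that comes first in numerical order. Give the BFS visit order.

5, 2, 3, 4, 8, 9, 12, 1, 6, 10, 11, 7, 0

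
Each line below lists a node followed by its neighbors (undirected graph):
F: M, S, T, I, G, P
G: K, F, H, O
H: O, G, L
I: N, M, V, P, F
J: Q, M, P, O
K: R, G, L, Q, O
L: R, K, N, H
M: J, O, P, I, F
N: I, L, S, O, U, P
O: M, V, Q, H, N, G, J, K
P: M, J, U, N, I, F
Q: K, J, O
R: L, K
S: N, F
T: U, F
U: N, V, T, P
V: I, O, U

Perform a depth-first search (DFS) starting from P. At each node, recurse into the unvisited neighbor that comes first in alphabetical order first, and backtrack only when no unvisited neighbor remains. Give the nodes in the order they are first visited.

P F G H L K O J M I N S U T V Q R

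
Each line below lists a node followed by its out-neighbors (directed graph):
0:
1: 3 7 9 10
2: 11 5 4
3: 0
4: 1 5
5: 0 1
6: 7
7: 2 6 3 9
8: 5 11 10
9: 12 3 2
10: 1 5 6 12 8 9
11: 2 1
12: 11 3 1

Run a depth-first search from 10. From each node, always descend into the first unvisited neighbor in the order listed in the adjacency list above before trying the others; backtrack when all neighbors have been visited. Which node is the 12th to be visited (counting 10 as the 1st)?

12

Visit 10
10 → 1
1 → 3
3 → 0
1 → 7
7 → 2
2 → 11
2 → 5
2 → 4
7 → 6
7 → 9
9 → 12
10 → 8

Visit order: 10, 1, 3, 0, 7, 2, 11, 5, 4, 6, 9, 12, 8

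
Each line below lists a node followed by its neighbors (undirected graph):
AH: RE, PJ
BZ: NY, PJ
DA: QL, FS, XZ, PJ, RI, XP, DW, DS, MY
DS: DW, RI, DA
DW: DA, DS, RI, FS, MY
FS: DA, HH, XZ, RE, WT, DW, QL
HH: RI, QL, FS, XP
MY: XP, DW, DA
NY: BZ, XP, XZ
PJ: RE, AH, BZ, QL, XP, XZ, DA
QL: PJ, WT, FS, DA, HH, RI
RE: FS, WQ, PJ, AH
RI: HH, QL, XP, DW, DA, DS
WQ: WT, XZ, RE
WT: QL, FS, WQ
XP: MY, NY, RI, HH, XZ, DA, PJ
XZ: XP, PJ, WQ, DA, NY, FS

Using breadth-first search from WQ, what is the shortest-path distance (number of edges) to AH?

2

Level 0: WQ
Level 1: RE, WT, XZ
Level 2: AH, DA, FS, NY, PJ, QL, XP
Level 3: BZ, DS, DW, HH, MY, RI
AH first appears at level 2.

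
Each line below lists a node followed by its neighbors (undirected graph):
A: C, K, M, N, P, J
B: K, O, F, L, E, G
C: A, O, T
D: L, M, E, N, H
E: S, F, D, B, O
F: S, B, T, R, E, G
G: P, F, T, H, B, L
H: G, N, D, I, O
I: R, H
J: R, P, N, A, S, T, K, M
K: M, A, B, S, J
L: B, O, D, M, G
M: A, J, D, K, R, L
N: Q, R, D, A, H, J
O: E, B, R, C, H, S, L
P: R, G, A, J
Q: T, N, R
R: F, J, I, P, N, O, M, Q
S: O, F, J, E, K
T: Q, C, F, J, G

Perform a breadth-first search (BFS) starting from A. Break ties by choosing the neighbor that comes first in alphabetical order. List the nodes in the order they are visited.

Visit A; enqueue C, J, K, M, N, P → queue [C, J, K, M, N, P]
Visit C; enqueue O, T → queue [J, K, M, N, P, O, T]
Visit J; enqueue R, S → queue [K, M, N, P, O, T, R, S]
Visit K; enqueue B → queue [M, N, P, O, T, R, S, B]
Visit M; enqueue D, L → queue [N, P, O, T, R, S, B, D, L]
Visit N; enqueue H, Q → queue [P, O, T, R, S, B, D, L, H, Q]
Visit P; enqueue G → queue [O, T, R, S, B, D, L, H, Q, G]
Visit O; enqueue E → queue [T, R, S, B, D, L, H, Q, G, E]
Visit T; enqueue F → queue [R, S, B, D, L, H, Q, G, E, F]
Visit R; enqueue I → queue [S, B, D, L, H, Q, G, E, F, I]
Visit S → queue [B, D, L, H, Q, G, E, F, I]
Visit B → queue [D, L, H, Q, G, E, F, I]
Visit D → queue [L, H, Q, G, E, F, I]
Visit L → queue [H, Q, G, E, F, I]
Visit H → queue [Q, G, E, F, I]
Visit Q → queue [G, E, F, I]
Visit G → queue [E, F, I]
Visit E → queue [F, I]
Visit F → queue [I]
Visit I → queue []

A -> C -> J -> K -> M -> N -> P -> O -> T -> R -> S -> B -> D -> L -> H -> Q -> G -> E -> F -> I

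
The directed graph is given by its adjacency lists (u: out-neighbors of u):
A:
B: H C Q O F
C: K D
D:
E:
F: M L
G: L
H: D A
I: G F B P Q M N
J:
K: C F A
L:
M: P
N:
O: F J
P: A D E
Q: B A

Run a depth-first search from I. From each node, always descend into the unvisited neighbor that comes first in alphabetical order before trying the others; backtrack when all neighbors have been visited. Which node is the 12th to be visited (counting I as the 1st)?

H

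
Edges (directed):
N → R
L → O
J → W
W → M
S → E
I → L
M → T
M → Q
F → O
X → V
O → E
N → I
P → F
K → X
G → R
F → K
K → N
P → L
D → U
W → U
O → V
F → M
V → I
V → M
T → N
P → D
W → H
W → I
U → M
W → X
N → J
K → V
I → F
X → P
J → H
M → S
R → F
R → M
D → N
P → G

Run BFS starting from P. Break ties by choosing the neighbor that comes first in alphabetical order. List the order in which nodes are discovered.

Visit P; enqueue D, F, G, L → queue [D, F, G, L]
Visit D; enqueue N, U → queue [F, G, L, N, U]
Visit F; enqueue K, M, O → queue [G, L, N, U, K, M, O]
Visit G; enqueue R → queue [L, N, U, K, M, O, R]
Visit L → queue [N, U, K, M, O, R]
Visit N; enqueue I, J → queue [U, K, M, O, R, I, J]
Visit U → queue [K, M, O, R, I, J]
Visit K; enqueue V, X → queue [M, O, R, I, J, V, X]
Visit M; enqueue Q, S, T → queue [O, R, I, J, V, X, Q, S, T]
Visit O; enqueue E → queue [R, I, J, V, X, Q, S, T, E]
Visit R → queue [I, J, V, X, Q, S, T, E]
Visit I → queue [J, V, X, Q, S, T, E]
Visit J; enqueue H, W → queue [V, X, Q, S, T, E, H, W]
Visit V → queue [X, Q, S, T, E, H, W]
Visit X → queue [Q, S, T, E, H, W]
Visit Q → queue [S, T, E, H, W]
Visit S → queue [T, E, H, W]
Visit T → queue [E, H, W]
Visit E → queue [H, W]
Visit H → queue [W]
Visit W → queue []

P D F G L N U K M O R I J V X Q S T E H W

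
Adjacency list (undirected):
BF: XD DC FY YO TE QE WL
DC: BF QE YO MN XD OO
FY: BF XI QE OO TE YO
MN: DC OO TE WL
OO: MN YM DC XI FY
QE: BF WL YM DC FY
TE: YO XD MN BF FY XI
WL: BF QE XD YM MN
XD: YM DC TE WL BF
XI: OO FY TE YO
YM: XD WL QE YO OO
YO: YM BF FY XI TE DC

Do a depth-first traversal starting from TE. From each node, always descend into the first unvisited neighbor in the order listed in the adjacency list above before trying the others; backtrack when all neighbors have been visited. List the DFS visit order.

TE -> YO -> YM -> XD -> DC -> BF -> FY -> XI -> OO -> MN -> WL -> QE

Visit TE
TE → YO
YO → YM
YM → XD
XD → DC
DC → BF
BF → FY
FY → XI
XI → OO
OO → MN
MN → WL
WL → QE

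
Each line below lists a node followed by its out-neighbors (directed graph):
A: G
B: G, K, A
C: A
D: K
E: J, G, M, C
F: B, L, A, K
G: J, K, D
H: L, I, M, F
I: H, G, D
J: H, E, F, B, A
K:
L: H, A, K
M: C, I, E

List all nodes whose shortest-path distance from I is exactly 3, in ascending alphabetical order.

Level 0: I
Level 1: D, G, H
Level 2: F, J, K, L, M
Level 3: A, B, C, E

A, B, C, E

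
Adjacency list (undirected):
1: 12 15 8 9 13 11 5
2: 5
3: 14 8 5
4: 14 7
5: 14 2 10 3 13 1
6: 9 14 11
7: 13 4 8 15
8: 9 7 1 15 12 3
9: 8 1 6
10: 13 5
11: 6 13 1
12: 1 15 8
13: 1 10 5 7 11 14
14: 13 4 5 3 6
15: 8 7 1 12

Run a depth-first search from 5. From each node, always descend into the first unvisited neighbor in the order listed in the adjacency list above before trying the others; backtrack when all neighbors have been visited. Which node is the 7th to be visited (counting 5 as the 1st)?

8

Visit 5
5 → 14
14 → 13
13 → 1
1 → 12
12 → 15
15 → 8
8 → 9
9 → 6
6 → 11
8 → 7
7 → 4
8 → 3
13 → 10
5 → 2

Visit order: 5, 14, 13, 1, 12, 15, 8, 9, 6, 11, 7, 4, 3, 10, 2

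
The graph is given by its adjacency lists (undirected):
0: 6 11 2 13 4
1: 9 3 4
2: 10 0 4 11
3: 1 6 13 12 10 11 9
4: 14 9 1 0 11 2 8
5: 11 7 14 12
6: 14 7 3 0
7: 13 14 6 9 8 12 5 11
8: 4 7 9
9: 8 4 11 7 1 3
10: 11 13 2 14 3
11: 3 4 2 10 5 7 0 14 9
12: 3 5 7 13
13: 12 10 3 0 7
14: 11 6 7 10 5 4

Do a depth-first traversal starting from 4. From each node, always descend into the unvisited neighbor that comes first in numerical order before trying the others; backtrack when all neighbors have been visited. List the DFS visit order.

4 → 0 → 2 → 10 → 3 → 1 → 9 → 7 → 5 → 11 → 14 → 6 → 12 → 13 → 8

Visit 4
4 → 0
0 → 2
2 → 10
10 → 3
3 → 1
1 → 9
9 → 7
7 → 5
5 → 11
11 → 14
14 → 6
5 → 12
12 → 13
7 → 8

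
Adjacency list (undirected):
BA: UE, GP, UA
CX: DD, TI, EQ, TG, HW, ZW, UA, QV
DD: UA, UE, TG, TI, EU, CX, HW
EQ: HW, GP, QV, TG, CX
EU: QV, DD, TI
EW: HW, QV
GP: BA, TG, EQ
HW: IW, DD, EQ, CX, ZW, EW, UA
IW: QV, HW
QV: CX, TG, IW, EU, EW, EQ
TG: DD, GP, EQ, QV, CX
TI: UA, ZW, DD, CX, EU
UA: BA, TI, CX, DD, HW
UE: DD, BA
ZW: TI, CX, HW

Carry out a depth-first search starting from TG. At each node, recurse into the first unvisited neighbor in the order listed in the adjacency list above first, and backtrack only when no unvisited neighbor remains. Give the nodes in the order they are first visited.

TG, DD, UA, BA, UE, GP, EQ, HW, IW, QV, CX, TI, ZW, EU, EW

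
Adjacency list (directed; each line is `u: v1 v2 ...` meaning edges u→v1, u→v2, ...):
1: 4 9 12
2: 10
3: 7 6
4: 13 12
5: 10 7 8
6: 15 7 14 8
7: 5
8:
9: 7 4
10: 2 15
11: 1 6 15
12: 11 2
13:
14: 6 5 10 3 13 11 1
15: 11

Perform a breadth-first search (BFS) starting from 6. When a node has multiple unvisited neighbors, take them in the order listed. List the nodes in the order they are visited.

Visit 6; enqueue 15, 7, 14, 8 → queue [15, 7, 14, 8]
Visit 15; enqueue 11 → queue [7, 14, 8, 11]
Visit 7; enqueue 5 → queue [14, 8, 11, 5]
Visit 14; enqueue 10, 3, 13, 1 → queue [8, 11, 5, 10, 3, 13, 1]
Visit 8 → queue [11, 5, 10, 3, 13, 1]
Visit 11 → queue [5, 10, 3, 13, 1]
Visit 5 → queue [10, 3, 13, 1]
Visit 10; enqueue 2 → queue [3, 13, 1, 2]
Visit 3 → queue [13, 1, 2]
Visit 13 → queue [1, 2]
Visit 1; enqueue 4, 9, 12 → queue [2, 4, 9, 12]
Visit 2 → queue [4, 9, 12]
Visit 4 → queue [9, 12]
Visit 9 → queue [12]
Visit 12 → queue []

6, 15, 7, 14, 8, 11, 5, 10, 3, 13, 1, 2, 4, 9, 12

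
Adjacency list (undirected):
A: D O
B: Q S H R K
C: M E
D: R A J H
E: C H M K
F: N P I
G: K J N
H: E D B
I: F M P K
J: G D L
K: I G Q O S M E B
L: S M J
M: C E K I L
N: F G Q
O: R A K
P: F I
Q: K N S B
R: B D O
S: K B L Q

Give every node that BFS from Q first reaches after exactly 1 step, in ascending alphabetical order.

Level 0: Q
Level 1: B, K, N, S
Level 2: E, F, G, H, I, L, M, O, R
Level 3: A, C, D, J, P

B, K, N, S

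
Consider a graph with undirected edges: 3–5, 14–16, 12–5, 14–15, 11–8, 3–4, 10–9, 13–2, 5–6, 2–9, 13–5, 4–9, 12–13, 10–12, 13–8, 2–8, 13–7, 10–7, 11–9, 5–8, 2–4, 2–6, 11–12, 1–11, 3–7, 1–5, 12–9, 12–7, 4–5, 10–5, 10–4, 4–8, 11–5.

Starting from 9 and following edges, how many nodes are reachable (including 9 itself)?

BFS from 9 visits: 9, 2, 4, 10, 11, 12, 6, 8, 13, 3, 5, 7, 1
Reachable nodes: 13 of 16 total.

13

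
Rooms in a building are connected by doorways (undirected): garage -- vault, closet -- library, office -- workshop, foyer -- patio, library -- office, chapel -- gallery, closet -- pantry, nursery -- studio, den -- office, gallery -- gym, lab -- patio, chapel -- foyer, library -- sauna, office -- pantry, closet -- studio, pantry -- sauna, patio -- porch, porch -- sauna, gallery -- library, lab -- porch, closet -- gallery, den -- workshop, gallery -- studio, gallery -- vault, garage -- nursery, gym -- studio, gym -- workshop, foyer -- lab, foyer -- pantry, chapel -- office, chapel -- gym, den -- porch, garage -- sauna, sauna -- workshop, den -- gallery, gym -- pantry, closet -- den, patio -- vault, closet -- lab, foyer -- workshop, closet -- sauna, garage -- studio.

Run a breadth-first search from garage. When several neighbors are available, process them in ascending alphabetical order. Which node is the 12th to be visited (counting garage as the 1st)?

gym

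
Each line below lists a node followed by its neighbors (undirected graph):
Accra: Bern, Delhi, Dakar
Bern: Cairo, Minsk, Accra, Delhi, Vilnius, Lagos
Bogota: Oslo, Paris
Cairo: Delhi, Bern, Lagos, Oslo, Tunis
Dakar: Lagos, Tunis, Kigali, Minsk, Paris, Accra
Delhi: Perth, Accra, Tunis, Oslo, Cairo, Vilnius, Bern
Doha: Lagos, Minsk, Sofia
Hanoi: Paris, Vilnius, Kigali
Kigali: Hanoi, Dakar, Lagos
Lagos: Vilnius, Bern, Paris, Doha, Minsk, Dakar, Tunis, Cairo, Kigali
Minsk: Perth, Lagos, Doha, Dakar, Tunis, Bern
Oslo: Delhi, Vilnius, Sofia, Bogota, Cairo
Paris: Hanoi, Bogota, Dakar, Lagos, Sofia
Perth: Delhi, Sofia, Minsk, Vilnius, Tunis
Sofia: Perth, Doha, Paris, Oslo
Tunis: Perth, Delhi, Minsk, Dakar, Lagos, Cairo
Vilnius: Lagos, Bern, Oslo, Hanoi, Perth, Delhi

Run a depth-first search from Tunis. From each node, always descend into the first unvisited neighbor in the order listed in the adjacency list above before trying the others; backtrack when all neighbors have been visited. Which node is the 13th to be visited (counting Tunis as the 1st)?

Dakar

Visit Tunis
Tunis → Perth
Perth → Delhi
Delhi → Accra
Accra → Bern
Bern → Cairo
Cairo → Lagos
Lagos → Vilnius
Vilnius → Oslo
Oslo → Sofia
Sofia → Doha
Doha → Minsk
Minsk → Dakar
Dakar → Kigali
Kigali → Hanoi
Hanoi → Paris
Paris → Bogota

Visit order: Tunis, Perth, Delhi, Accra, Bern, Cairo, Lagos, Vilnius, Oslo, Sofia, Doha, Minsk, Dakar, Kigali, Hanoi, Paris, Bogota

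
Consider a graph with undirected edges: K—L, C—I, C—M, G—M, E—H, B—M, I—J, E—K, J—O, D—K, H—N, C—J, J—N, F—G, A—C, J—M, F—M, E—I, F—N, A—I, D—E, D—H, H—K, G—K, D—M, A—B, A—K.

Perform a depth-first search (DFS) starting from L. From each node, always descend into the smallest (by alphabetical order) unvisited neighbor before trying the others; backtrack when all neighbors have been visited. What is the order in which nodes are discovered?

L, K, A, B, M, C, I, E, D, H, N, F, G, J, O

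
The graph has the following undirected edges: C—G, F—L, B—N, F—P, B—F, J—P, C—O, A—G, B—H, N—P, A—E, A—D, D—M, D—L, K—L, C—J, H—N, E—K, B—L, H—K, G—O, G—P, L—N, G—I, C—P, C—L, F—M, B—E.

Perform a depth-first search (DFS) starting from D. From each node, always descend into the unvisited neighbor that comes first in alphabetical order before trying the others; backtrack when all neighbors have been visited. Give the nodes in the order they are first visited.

D -> A -> E -> B -> F -> L -> C -> G -> I -> O -> P -> J -> N -> H -> K -> M

Visit D
D → A
A → E
E → B
B → F
F → L
L → C
C → G
G → I
G → O
G → P
P → J
P → N
N → H
H → K
F → M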